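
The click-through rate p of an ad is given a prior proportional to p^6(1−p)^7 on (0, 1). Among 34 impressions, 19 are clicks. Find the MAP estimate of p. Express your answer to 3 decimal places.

p̂_MAP = 0.532

The prior density ∝ p^6(1−p)^7 is the kernel of Beta(7, 8).
Data: 19 successes in 34 trials. The binomial likelihood contributes p^19(1−p)^15, so the posterior is Beta(7+19, 8+15) = Beta(26, 23).
For Beta(a, b) with a, b > 1 the mode is (a−1)/(a+b−2) = 25/47 ≈ 0.532.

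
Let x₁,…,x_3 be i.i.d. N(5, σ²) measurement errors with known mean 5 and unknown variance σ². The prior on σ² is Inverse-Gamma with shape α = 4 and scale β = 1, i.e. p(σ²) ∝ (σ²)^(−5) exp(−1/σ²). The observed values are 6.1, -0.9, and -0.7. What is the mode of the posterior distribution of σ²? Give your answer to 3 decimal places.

σ̂²_MAP = 5.424

Sum of squared deviations about the known mean: SS = (6.1−5)² + (-0.9−5)² + (-0.7−5)² = 68.51.
The Normal likelihood contributes (σ²)^(−n/2) exp(−SS/(2σ²)), so the posterior is Inverse-Gamma(α + n/2, β + SS/2) = Inverse-Gamma(5.5, 35.255).
The mode of Inverse-Gamma(a, b) is b/(a+1) = 35.255/6.5 ≈ 5.424.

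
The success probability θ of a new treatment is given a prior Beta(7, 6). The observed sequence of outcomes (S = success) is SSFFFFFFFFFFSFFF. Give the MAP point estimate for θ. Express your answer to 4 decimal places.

θ̂_MAP = 0.3333

Prior: Beta(7, 6).
Data: 3 successes in 16 trials (from the sequence). The binomial likelihood contributes θ^3(1−θ)^13, so the posterior is Beta(7+3, 6+13) = Beta(10, 19).
For Beta(a, b) with a, b > 1 the mode is (a−1)/(a+b−2) = 9/27 ≈ 0.3333.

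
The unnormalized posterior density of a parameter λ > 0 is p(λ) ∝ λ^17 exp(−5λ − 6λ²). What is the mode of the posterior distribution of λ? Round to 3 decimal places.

ℓ'(λ) = 17/λ − 5 − 12λ. Setting this to zero and multiplying by λ: 12λ² + 5λ − 17 = 0.
λ = (−5 + √(5² + 4·12·17)) / (2·12) = (−5 + √841) / 24 = (−5 + 29)/24 = 1.
ℓ''(λ) = −17/λ² − 12 < 0, confirming a maximum.

λ̂_MAP = 1.000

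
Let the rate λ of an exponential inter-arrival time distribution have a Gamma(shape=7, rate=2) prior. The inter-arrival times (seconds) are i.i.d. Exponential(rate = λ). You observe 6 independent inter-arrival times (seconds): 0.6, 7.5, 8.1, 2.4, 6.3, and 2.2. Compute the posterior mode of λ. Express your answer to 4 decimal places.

λ̂_MAP = 0.4124

The Exponential(rate=λ) likelihood is ∝ λ^n e^(−λΣtᵢ). Here n = 6 and Σtᵢ = 0.6 + 7.5 + 8.1 + 2.4 + 6.3 + 2.2 = 27.1.
Posterior ∝ λ^6e^(−2λ) · λ^6e^(−27.1λ) = λ^12e^(−29.1λ), i.e. Gamma(13, 29.1).
Mode = (a−1)/b = 12/29.1 ≈ 0.4124.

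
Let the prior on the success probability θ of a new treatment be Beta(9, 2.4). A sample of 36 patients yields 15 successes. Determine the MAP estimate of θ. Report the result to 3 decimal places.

Prior: Beta(9, 2.4).
Data: 15 successes in 36 trials. The binomial likelihood contributes θ^15(1−θ)^21, so the posterior is Beta(9+15, 2.4+21) = Beta(24, 23.4).
For Beta(a, b) with a, b > 1 the mode is (a−1)/(a+b−2) = 23/45.4 ≈ 0.507.

θ̂_MAP = 0.507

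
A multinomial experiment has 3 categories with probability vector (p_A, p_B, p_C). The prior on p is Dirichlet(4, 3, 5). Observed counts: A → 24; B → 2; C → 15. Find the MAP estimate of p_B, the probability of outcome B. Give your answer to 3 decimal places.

The posterior is Dirichlet(αᵢ + nᵢ) = Dirichlet(28, 5, 20).
For a Dirichlet(a₁,…,a_K) with all aᵢ > 1, the mode has j-th component (aⱼ − 1)/(Σaᵢ − K).
Here Σaᵢ = 53 and K = 3, so p_B = (5 − 1)/(53 − 3) = 4/50 ≈ 0.080.

MAP estimate of p_B = 0.080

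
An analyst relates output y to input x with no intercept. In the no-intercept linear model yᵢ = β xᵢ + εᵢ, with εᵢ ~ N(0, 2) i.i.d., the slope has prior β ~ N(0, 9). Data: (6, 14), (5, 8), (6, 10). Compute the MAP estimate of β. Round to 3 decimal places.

β̂_MAP = 1.893

log p(β | y) = −Σ(yᵢ − βxᵢ)²/(2·2) − β²/(2·9) + const.
Setting the derivative to zero: Σxᵢ(yᵢ − βxᵢ)/2 − β/9 = 0, so β = Σxᵢyᵢ / (Σxᵢ² + σ²/τ²).
Σxᵢyᵢ = 6·14 + 5·8 + 6·10 = 184; Σxᵢ² = 97; σ²/τ² = 2/9.
β̂_MAP = 184 / (97 + 2/9) = 184/(875/9) = 1656/875 ≈ 1.893.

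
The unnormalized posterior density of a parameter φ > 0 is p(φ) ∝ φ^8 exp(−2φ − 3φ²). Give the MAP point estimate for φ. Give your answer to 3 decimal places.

ℓ'(φ) = 8/φ − 2 − 6φ. Setting this to zero and multiplying by φ: 6φ² + 2φ − 8 = 0.
φ = (−2 + √(2² + 4·6·8)) / (2·6) = (−2 + √196) / 12 = (−2 + 14)/12 = 1.
ℓ''(φ) = −8/φ² − 6 < 0, confirming a maximum.

φ̂_MAP = 1.000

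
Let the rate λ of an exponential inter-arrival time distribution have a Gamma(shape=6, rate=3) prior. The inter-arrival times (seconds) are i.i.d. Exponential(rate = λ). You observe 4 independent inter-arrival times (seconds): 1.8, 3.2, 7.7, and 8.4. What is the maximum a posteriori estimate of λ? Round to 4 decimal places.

λ̂_MAP = 0.3734

The Exponential(rate=λ) likelihood is ∝ λ^n e^(−λΣtᵢ). Here n = 4 and Σtᵢ = 1.8 + 3.2 + 7.7 + 8.4 = 21.1.
Posterior ∝ λ^5e^(−3λ) · λ^4e^(−21.1λ) = λ^9e^(−24.1λ), i.e. Gamma(10, 24.1).
Mode = (a−1)/b = 9/24.1 ≈ 0.3734.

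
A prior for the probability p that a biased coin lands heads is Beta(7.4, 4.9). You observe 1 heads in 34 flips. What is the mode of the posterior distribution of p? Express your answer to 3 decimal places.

Prior: Beta(7.4, 4.9).
Data: 1 success in 34 trials. The binomial likelihood contributes p(1−p)^33, so the posterior is Beta(7.4+1, 4.9+33) = Beta(8.4, 37.9).
For Beta(a, b) with a, b > 1 the mode is (a−1)/(a+b−2) = 7.4/44.3 ≈ 0.167.

p̂_MAP = 0.167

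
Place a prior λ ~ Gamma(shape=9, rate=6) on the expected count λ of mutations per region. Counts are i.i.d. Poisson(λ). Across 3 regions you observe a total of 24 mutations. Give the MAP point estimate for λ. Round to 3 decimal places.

λ̂_MAP = 3.556

Σxᵢ = 24, n = 3.
Posterior ∝ λ^8e^(−6λ) · λ^24e^(−3λ) = λ^32e^(−9λ), i.e. Gamma(shape=33, rate=9).
The mode of a Gamma(a, b) with a ≥ 1 (shape–rate) is (a−1)/b = 32/9 ≈ 3.556.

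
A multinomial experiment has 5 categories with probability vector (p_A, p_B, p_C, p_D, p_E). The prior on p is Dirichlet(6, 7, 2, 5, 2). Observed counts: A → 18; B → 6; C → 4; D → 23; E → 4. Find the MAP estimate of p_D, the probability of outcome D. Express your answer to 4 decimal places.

The posterior is Dirichlet(αᵢ + nᵢ) = Dirichlet(24, 13, 6, 28, 6).
For a Dirichlet(a₁,…,a_K) with all aᵢ > 1, the mode has j-th component (aⱼ − 1)/(Σaᵢ − K).
Here Σaᵢ = 77 and K = 5, so p_D = (28 − 1)/(77 − 5) = 27/72 ≈ 0.3750.

MAP estimate of p_D = 0.3750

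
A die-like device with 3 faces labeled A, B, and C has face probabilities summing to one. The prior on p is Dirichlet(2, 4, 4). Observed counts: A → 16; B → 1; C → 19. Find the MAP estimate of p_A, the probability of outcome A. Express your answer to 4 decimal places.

MAP estimate of p_A = 0.3953

The posterior is Dirichlet(αᵢ + nᵢ) = Dirichlet(18, 5, 23).
For a Dirichlet(a₁,…,a_K) with all aᵢ > 1, the mode has j-th component (aⱼ − 1)/(Σaᵢ − K).
Here Σaᵢ = 46 and K = 3, so p_A = (18 − 1)/(46 − 3) = 17/43 ≈ 0.3953.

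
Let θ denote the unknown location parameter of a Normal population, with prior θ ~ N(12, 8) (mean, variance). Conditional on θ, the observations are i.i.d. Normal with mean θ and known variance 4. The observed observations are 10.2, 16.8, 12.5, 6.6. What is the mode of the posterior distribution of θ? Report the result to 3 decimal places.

n = 4; x̄ = (10.2 + 16.8 + 12.5 + 6.6)/4 = 46.1/4 = 11.525.
For a Normal prior and Normal likelihood with known variance, the posterior is Normal; its mode equals its mean, the precision-weighted average.
Prior precision 1/σ₀² = 1/8 = 0.125; data precision n/σ² = 4/4 = 1.
θ̂ = (0.125·12 + 1·11.525) / (0.125 + 1) = 13.025/1.125 = 521/45 ≈ 11.578.

θ̂_MAP = 11.578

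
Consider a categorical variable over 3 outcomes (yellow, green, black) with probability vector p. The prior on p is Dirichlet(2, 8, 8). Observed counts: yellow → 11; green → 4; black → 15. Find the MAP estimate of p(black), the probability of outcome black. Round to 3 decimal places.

MAP estimate of p(black) = 0.489

The posterior is Dirichlet(αᵢ + nᵢ) = Dirichlet(13, 12, 23).
For a Dirichlet(a₁,…,a_K) with all aᵢ > 1, the mode has j-th component (aⱼ − 1)/(Σaᵢ − K).
Here Σaᵢ = 48 and K = 3, so p(black) = (23 − 1)/(48 − 3) = 22/45 ≈ 0.489.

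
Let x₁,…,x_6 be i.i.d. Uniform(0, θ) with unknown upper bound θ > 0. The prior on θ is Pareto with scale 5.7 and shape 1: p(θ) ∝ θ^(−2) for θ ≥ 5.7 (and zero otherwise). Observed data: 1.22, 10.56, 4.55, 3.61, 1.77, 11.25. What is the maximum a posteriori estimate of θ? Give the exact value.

θ̂_MAP = 11.25

The Uniform(0, θ) likelihood is θ^(−n) for θ ≥ max(xᵢ), zero otherwise. Here max(xᵢ) = 11.25.
Posterior ∝ θ^(−2) · θ^(−6) = θ^(−8) on θ ≥ max(5.7, 11.25) = 11.25.
This density is strictly decreasing in θ, so the posterior mode lies at the lower boundary of the support.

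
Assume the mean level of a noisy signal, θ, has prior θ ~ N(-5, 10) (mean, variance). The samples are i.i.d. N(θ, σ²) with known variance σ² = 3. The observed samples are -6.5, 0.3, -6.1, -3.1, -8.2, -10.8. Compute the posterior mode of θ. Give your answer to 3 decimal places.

n = 6; x̄ = ((-6.5) + 0.3 + (-6.1) + (-3.1) + (-8.2) + (-10.8))/6 = -34.4/6 = -86/15 ≈ -5.7333.
For a Normal prior and Normal likelihood with known variance, the posterior is Normal; its mode equals its mean, the precision-weighted average.
Prior precision 1/σ₀² = 1/10 = 0.1; data precision n/σ² = 6/3 = 2.
θ̂ = (0.1·(-5) + 2·(-86/15)) / (0.1 + 2) = (-359/30)/2.1 = -359/63 ≈ -5.698.

θ̂_MAP = -5.698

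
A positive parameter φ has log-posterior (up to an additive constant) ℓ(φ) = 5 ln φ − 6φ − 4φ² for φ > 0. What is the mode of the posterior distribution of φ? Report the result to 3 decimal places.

φ̂_MAP = 0.500

ℓ'(φ) = 5/φ − 6 − 8φ. Setting this to zero and multiplying by φ: 8φ² + 6φ − 5 = 0.
φ = (−6 + √(6² + 4·8·5)) / (2·8) = (−6 + √196) / 16 = (−6 + 14)/16 = 1/2.
ℓ''(φ) = −5/φ² − 8 < 0, confirming a maximum.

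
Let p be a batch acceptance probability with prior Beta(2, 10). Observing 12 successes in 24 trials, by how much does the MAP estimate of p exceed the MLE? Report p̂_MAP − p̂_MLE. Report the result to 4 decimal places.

MAP − MLE = -0.1176

Posterior is Beta(14, 22); MAP = (14−1)/(36−2) = 13/34 ≈ 0.38235.
MLE ignores the prior: p̂_MLE = k/n = 12/24 ≈ 0.50000.
Difference = 13/34 − 12/24 = -2/17 ≈ -0.1176.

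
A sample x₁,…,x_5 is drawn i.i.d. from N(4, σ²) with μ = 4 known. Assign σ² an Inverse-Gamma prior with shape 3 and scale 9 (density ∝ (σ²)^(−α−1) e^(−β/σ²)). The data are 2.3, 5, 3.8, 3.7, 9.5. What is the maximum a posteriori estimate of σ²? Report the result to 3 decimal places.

Sum of squared deviations about the known mean: SS = (2.3−4)² + (5−4)² + (3.8−4)² + (3.7−4)² + (9.5−4)² = 34.27.
The Normal likelihood contributes (σ²)^(−n/2) exp(−SS/(2σ²)), so the posterior is Inverse-Gamma(α + n/2, β + SS/2) = Inverse-Gamma(5.5, 26.135).
The mode of Inverse-Gamma(a, b) is b/(a+1) = 26.135/6.5 ≈ 4.021.

σ̂²_MAP = 4.021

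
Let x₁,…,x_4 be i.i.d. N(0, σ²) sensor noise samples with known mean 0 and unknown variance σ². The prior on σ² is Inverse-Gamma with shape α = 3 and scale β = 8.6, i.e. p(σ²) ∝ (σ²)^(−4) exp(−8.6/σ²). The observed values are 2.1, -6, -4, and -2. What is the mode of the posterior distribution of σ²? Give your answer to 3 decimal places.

Sum of squared deviations about the known mean: SS = (2.1−0)² + (-6−0)² + (-4−0)² + (-2−0)² = 60.41.
The Normal likelihood contributes (σ²)^(−n/2) exp(−SS/(2σ²)), so the posterior is Inverse-Gamma(α + n/2, β + SS/2) = Inverse-Gamma(5, 38.805).
The mode of Inverse-Gamma(a, b) is b/(a+1) = 38.805/6 ≈ 6.468.

σ̂²_MAP = 6.468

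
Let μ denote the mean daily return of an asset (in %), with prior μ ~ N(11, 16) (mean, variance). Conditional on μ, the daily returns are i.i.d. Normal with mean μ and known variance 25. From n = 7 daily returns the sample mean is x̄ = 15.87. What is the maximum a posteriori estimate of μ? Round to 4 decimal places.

n = 7, x̄ = 15.87.
For a Normal prior and Normal likelihood with known variance, the posterior is Normal; its mode equals its mean, the precision-weighted average.
Prior precision 1/σ₀² = 1/16 = 0.0625; data precision n/σ² = 7/25 = 0.28.
μ̂ = (0.0625·11 + 0.28·15.87) / (0.0625 + 0.28) = 5.1311/0.3425 = 51311/3425 ≈ 14.9813.

μ̂_MAP = 14.9813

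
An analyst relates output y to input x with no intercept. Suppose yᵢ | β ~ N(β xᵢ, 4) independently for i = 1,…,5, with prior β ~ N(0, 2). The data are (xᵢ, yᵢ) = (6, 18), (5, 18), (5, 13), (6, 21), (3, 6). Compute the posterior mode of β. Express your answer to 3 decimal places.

log p(β | y) = −Σ(yᵢ − βxᵢ)²/(2·4) − β²/(2·2) + const.
Setting the derivative to zero: Σxᵢ(yᵢ − βxᵢ)/4 − β/2 = 0, so β = Σxᵢyᵢ / (Σxᵢ² + σ²/τ²).
Σxᵢyᵢ = 6·18 + 5·18 + 5·13 + 6·21 + 3·6 = 407; Σxᵢ² = 131; σ²/τ² = 2.
β̂_MAP = 407 / (131 + 2) = 407/133 ≈ 3.060.

β̂_MAP = 3.060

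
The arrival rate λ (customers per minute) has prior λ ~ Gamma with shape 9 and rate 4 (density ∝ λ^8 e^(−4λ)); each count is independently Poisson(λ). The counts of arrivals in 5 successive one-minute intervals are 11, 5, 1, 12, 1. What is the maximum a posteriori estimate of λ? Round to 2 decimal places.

λ̂_MAP = 4.22

Σxᵢ = 11+5+1+12+1 = 30, with n = 5.
Posterior ∝ λ^8e^(−4λ) · λ^30e^(−5λ) = λ^38e^(−9λ), i.e. Gamma(shape=39, rate=9).
The mode of a Gamma(a, b) with a ≥ 1 (shape–rate) is (a−1)/b = 38/9 ≈ 4.22.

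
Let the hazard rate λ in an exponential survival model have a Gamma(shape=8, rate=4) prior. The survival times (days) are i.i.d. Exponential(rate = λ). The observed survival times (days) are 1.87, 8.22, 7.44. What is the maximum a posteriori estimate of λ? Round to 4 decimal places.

The Exponential(rate=λ) likelihood is ∝ λ^n e^(−λΣtᵢ). Here n = 3 and Σtᵢ = 1.87 + 8.22 + 7.44 = 17.53.
Posterior ∝ λ^7e^(−4λ) · λ^3e^(−17.53λ) = λ^10e^(−21.53λ), i.e. Gamma(11, 21.53).
Mode = (a−1)/b = 10/21.53 ≈ 0.4645.

λ̂_MAP = 0.4645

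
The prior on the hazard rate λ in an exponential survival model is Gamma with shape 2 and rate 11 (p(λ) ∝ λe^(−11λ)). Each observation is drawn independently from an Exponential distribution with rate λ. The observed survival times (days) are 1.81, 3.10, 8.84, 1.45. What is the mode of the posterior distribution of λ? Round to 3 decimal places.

λ̂_MAP = 0.191

The Exponential(rate=λ) likelihood is ∝ λ^n e^(−λΣtᵢ). Here n = 4 and Σtᵢ = 1.81 + 3.10 + 8.84 + 1.45 = 15.20.
Posterior ∝ λe^(−11λ) · λ^4e^(−15.20λ) = λ^5e^(−26.20λ), i.e. Gamma(6, 26.20).
Mode = (a−1)/b = 5/26.20 ≈ 0.191.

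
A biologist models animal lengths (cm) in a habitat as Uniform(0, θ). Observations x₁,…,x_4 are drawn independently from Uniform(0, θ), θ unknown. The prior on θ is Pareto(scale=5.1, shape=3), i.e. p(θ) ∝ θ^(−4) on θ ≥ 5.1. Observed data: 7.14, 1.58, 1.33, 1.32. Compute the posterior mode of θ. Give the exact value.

θ̂_MAP = 7.14

The Uniform(0, θ) likelihood is θ^(−n) for θ ≥ max(xᵢ), zero otherwise. Here max(xᵢ) = 7.14.
Posterior ∝ θ^(−4) · θ^(−4) = θ^(−8) on θ ≥ max(5.1, 7.14) = 7.14.
This density is strictly decreasing in θ, so the posterior mode lies at the lower boundary of the support.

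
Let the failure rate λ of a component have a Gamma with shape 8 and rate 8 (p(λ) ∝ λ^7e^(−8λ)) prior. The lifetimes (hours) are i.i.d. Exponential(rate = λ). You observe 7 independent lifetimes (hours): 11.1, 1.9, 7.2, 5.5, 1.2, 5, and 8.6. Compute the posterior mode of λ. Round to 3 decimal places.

The Exponential(rate=λ) likelihood is ∝ λ^n e^(−λΣtᵢ). Here n = 7 and Σtᵢ = 11.1 + 1.9 + 7.2 + 5.5 + 1.2 + 5 + 8.6 = 40.5.
Posterior ∝ λ^7e^(−8λ) · λ^7e^(−40.5λ) = λ^14e^(−48.5λ), i.e. Gamma(15, 48.5).
Mode = (a−1)/b = 14/48.5 ≈ 0.289.

λ̂_MAP = 0.289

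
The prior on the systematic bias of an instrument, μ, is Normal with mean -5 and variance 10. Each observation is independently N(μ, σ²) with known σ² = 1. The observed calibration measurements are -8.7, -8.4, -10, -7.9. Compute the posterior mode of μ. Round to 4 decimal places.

μ̂_MAP = -8.6585

n = 4; x̄ = ((-8.7) + (-8.4) + (-10) + (-7.9))/4 = -35/4 = -8.75.
For a Normal prior and Normal likelihood with known variance, the posterior is Normal; its mode equals its mean, the precision-weighted average.
Prior precision 1/σ₀² = 1/10 = 0.1; data precision n/σ² = 4/1 = 4.
μ̂ = (0.1·(-5) + 4·(-8.75)) / (0.1 + 4) = (-35.5)/4.1 = -355/41 ≈ -8.6585.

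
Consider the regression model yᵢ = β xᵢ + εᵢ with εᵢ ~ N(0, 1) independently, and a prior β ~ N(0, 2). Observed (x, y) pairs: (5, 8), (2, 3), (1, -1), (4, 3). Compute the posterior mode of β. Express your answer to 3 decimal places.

log p(β | y) = −Σ(yᵢ − βxᵢ)²/(2·1) − β²/(2·2) + const.
Setting the derivative to zero: Σxᵢ(yᵢ − βxᵢ)/1 − β/2 = 0, so β = Σxᵢyᵢ / (Σxᵢ² + σ²/τ²).
Σxᵢyᵢ = 5·8 + 2·3 + 1·(-1) + 4·3 = 57; Σxᵢ² = 46; σ²/τ² = 0.5.
β̂_MAP = 57 / (46 + 0.5) = 57/46.5 ≈ 1.226.

β̂_MAP = 1.226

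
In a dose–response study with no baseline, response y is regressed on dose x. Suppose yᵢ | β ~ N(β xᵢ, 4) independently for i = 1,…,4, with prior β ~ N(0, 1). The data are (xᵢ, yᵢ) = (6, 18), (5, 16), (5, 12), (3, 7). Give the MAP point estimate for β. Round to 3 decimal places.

log p(β | y) = −Σ(yᵢ − βxᵢ)²/(2·4) − β²/(2·1) + const.
Setting the derivative to zero: Σxᵢ(yᵢ − βxᵢ)/4 − β/1 = 0, so β = Σxᵢyᵢ / (Σxᵢ² + σ²/τ²).
Σxᵢyᵢ = 6·18 + 5·16 + 5·12 + 3·7 = 269; Σxᵢ² = 95; σ²/τ² = 4.
β̂_MAP = 269 / (95 + 4) = 269/99 ≈ 2.717.

β̂_MAP = 2.717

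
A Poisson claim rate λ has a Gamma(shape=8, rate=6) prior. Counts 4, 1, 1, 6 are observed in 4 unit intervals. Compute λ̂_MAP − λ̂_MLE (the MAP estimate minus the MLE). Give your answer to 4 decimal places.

MAP − MLE = -1.1000

Σxᵢ = 12. Posterior is Gamma(20, 10); MAP = (20−1)/10 = 19/10 ≈ 1.90000.
MLE = x̄ = 12/4 ≈ 3.00000.
Difference = 19/10 − 12/4 = -11/10 ≈ -1.1000.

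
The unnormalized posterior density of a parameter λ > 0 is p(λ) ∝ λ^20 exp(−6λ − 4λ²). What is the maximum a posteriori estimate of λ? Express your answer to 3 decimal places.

ℓ'(λ) = 20/λ − 6 − 8λ. Setting this to zero and multiplying by λ: 8λ² + 6λ − 20 = 0.
λ = (−6 + √(6² + 4·8·20)) / (2·8) = (−6 + √676) / 16 = (−6 + 26)/16 = 5/4.
ℓ''(λ) = −20/λ² − 8 < 0, confirming a maximum.

λ̂_MAP = 1.250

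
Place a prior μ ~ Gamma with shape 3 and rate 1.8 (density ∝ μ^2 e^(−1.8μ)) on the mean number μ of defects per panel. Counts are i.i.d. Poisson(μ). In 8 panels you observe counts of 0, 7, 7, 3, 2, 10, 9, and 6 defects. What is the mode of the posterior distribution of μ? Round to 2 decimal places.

Σxᵢ = 0+7+7+3+2+10+9+6 = 44, with n = 8.
Posterior ∝ μ^2e^(−1.8μ) · μ^44e^(−8μ) = μ^46e^(−9.8μ), i.e. Gamma(shape=47, rate=9.8).
The mode of a Gamma(a, b) with a ≥ 1 (shape–rate) is (a−1)/b = 46/9.8 ≈ 4.69.

μ̂_MAP = 4.69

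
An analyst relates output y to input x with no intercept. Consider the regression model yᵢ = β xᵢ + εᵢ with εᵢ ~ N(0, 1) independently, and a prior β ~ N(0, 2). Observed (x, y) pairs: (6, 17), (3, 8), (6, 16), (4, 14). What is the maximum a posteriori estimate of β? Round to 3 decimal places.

log p(β | y) = −Σ(yᵢ − βxᵢ)²/(2·1) − β²/(2·2) + const.
Setting the derivative to zero: Σxᵢ(yᵢ − βxᵢ)/1 − β/2 = 0, so β = Σxᵢyᵢ / (Σxᵢ² + σ²/τ²).
Σxᵢyᵢ = 6·17 + 3·8 + 6·16 + 4·14 = 278; Σxᵢ² = 97; σ²/τ² = 0.5.
β̂_MAP = 278 / (97 + 0.5) = 278/97.5 ≈ 2.851.

β̂_MAP = 2.851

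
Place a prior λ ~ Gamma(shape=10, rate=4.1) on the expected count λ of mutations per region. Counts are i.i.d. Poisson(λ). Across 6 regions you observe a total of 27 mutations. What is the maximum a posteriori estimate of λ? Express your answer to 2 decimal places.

Σxᵢ = 27, n = 6.
Posterior ∝ λ^9e^(−4.1λ) · λ^27e^(−6λ) = λ^36e^(−10.1λ), i.e. Gamma(shape=37, rate=10.1).
The mode of a Gamma(a, b) with a ≥ 1 (shape–rate) is (a−1)/b = 36/10.1 ≈ 3.56.

λ̂_MAP = 3.56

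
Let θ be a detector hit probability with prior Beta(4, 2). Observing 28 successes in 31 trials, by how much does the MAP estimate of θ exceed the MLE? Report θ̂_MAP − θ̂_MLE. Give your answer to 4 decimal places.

MAP − MLE = -0.0175

Posterior is Beta(32, 5); MAP = (32−1)/(37−2) = 31/35 ≈ 0.88571.
MLE ignores the prior: θ̂_MLE = k/n = 28/31 ≈ 0.90323.
Difference = 31/35 − 28/31 = -19/1085 ≈ -0.0175.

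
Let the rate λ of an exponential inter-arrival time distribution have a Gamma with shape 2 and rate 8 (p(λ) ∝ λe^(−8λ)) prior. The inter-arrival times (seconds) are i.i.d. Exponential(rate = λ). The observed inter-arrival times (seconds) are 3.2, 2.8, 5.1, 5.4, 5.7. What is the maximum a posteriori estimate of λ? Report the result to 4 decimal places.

λ̂_MAP = 0.1987

The Exponential(rate=λ) likelihood is ∝ λ^n e^(−λΣtᵢ). Here n = 5 and Σtᵢ = 3.2 + 2.8 + 5.1 + 5.4 + 5.7 = 22.2.
Posterior ∝ λe^(−8λ) · λ^5e^(−22.2λ) = λ^6e^(−30.2λ), i.e. Gamma(7, 30.2).
Mode = (a−1)/b = 6/30.2 ≈ 0.1987.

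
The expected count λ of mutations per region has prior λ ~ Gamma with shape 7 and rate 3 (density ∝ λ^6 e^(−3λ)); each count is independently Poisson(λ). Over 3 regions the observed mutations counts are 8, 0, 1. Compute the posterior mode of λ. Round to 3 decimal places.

λ̂_MAP = 2.500

Σxᵢ = 8+0+1 = 9, with n = 3.
Posterior ∝ λ^6e^(−3λ) · λ^9e^(−3λ) = λ^15e^(−6λ), i.e. Gamma(shape=16, rate=6).
The mode of a Gamma(a, b) with a ≥ 1 (shape–rate) is (a−1)/b = 15/6 ≈ 2.500.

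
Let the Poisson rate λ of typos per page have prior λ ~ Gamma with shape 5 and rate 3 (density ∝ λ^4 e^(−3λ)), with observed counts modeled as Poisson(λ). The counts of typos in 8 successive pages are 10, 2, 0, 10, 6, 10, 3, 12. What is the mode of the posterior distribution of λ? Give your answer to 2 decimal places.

λ̂_MAP = 5.18

Σxᵢ = 10+2+0+10+6+10+3+12 = 53, with n = 8.
Posterior ∝ λ^4e^(−3λ) · λ^53e^(−8λ) = λ^57e^(−11λ), i.e. Gamma(shape=58, rate=11).
The mode of a Gamma(a, b) with a ≥ 1 (shape–rate) is (a−1)/b = 57/11 ≈ 5.18.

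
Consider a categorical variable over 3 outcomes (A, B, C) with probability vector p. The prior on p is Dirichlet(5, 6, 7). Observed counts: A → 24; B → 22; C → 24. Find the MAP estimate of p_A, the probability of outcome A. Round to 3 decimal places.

The posterior is Dirichlet(αᵢ + nᵢ) = Dirichlet(29, 28, 31).
For a Dirichlet(a₁,…,a_K) with all aᵢ > 1, the mode has j-th component (aⱼ − 1)/(Σaᵢ − K).
Here Σaᵢ = 88 and K = 3, so p_A = (29 − 1)/(88 − 3) = 28/85 ≈ 0.329.

MAP estimate of p_A = 0.329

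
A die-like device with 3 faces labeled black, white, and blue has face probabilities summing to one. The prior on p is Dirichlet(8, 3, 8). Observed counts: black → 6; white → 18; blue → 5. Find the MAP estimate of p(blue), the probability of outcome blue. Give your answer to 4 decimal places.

The posterior is Dirichlet(αᵢ + nᵢ) = Dirichlet(14, 21, 13).
For a Dirichlet(a₁,…,a_K) with all aᵢ > 1, the mode has j-th component (aⱼ − 1)/(Σaᵢ − K).
Here Σaᵢ = 48 and K = 3, so p(blue) = (13 − 1)/(48 − 3) = 12/45 ≈ 0.2667.

MAP estimate of p(blue) = 0.2667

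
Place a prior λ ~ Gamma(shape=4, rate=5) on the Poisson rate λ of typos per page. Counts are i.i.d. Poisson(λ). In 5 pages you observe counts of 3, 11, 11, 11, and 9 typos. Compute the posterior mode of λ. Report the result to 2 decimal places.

Σxᵢ = 3+11+11+11+9 = 45, with n = 5.
Posterior ∝ λ^3e^(−5λ) · λ^45e^(−5λ) = λ^48e^(−10λ), i.e. Gamma(shape=49, rate=10).
The mode of a Gamma(a, b) with a ≥ 1 (shape–rate) is (a−1)/b = 48/10 ≈ 4.80.

λ̂_MAP = 4.80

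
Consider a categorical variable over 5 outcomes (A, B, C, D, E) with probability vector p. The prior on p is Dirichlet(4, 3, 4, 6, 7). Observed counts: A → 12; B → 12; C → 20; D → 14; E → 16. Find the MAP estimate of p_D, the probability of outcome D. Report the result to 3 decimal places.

The posterior is Dirichlet(αᵢ + nᵢ) = Dirichlet(16, 15, 24, 20, 23).
For a Dirichlet(a₁,…,a_K) with all aᵢ > 1, the mode has j-th component (aⱼ − 1)/(Σaᵢ − K).
Here Σaᵢ = 98 and K = 5, so p_D = (20 − 1)/(98 − 5) = 19/93 ≈ 0.204.

MAP estimate of p_D = 0.204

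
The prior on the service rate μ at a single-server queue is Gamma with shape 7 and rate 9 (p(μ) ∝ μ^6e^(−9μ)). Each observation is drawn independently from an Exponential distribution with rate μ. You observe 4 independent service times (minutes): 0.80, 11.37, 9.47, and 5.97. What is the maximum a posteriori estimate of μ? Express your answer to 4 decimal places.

The Exponential(rate=μ) likelihood is ∝ μ^n e^(−μΣtᵢ). Here n = 4 and Σtᵢ = 0.80 + 11.37 + 9.47 + 5.97 = 27.61.
Posterior ∝ μ^6e^(−9μ) · μ^4e^(−27.61μ) = μ^10e^(−36.61μ), i.e. Gamma(11, 36.61).
Mode = (a−1)/b = 10/36.61 ≈ 0.2731.

μ̂_MAP = 0.2731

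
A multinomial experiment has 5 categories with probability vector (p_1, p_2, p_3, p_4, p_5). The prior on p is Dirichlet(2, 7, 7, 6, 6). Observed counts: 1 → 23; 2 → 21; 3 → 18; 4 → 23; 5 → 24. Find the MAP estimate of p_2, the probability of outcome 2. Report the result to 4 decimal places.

The posterior is Dirichlet(αᵢ + nᵢ) = Dirichlet(25, 28, 25, 29, 30).
For a Dirichlet(a₁,…,a_K) with all aᵢ > 1, the mode has j-th component (aⱼ − 1)/(Σaᵢ − K).
Here Σaᵢ = 137 and K = 5, so p_2 = (28 − 1)/(137 − 5) = 27/132 ≈ 0.2045.

MAP estimate: 0.2045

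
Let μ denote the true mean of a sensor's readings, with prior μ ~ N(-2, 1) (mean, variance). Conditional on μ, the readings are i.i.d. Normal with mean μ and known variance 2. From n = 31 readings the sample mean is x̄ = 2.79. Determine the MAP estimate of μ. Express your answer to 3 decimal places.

μ̂_MAP = 2.500

n = 31, x̄ = 2.79.
For a Normal prior and Normal likelihood with known variance, the posterior is Normal; its mode equals its mean, the precision-weighted average.
Prior precision 1/σ₀² = 1/1 = 1; data precision n/σ² = 31/2 = 15.5.
μ̂ = (1·(-2) + 15.5·2.79) / (1 + 15.5) = 41.245/16.5 = 8249/3300 ≈ 2.500.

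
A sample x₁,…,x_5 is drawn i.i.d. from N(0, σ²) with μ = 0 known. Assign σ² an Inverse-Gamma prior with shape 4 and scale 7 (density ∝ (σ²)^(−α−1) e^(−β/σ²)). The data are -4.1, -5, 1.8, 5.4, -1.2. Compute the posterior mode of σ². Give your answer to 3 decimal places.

σ̂²_MAP = 5.977

Sum of squared deviations about the known mean: SS = (-4.1−0)² + (-5−0)² + (1.8−0)² + (5.4−0)² + (-1.2−0)² = 75.65.
The Normal likelihood contributes (σ²)^(−n/2) exp(−SS/(2σ²)), so the posterior is Inverse-Gamma(α + n/2, β + SS/2) = Inverse-Gamma(6.5, 44.825).
The mode of Inverse-Gamma(a, b) is b/(a+1) = 44.825/7.5 ≈ 5.977.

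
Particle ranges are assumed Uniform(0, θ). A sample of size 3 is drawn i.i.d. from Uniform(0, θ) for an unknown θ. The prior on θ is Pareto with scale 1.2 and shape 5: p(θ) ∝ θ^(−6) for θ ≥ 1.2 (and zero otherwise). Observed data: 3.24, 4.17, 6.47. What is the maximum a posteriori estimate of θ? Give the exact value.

θ̂_MAP = 6.47

The Uniform(0, θ) likelihood is θ^(−n) for θ ≥ max(xᵢ), zero otherwise. Here max(xᵢ) = 6.47.
Posterior ∝ θ^(−6) · θ^(−3) = θ^(−9) on θ ≥ max(1.2, 6.47) = 6.47.
This density is strictly decreasing in θ, so the posterior mode lies at the lower boundary of the support.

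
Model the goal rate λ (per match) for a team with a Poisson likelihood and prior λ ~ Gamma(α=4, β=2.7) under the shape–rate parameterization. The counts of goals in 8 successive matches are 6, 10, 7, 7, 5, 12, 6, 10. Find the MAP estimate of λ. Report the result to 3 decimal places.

λ̂_MAP = 6.168

Σxᵢ = 6+10+7+7+5+12+6+10 = 63, with n = 8.
Posterior ∝ λ^3e^(−2.7λ) · λ^63e^(−8λ) = λ^66e^(−10.7λ), i.e. Gamma(shape=67, rate=10.7).
The mode of a Gamma(a, b) with a ≥ 1 (shape–rate) is (a−1)/b = 66/10.7 ≈ 6.168.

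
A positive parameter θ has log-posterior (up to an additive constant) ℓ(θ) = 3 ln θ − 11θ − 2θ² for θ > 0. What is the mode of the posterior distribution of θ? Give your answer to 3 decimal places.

ℓ'(θ) = 3/θ − 11 − 4θ. Setting this to zero and multiplying by θ: 4θ² + 11θ − 3 = 0.
θ = (−11 + √(11² + 4·4·3)) / (2·4) = (−11 + √169) / 8 = (−11 + 13)/8 = 1/4.
ℓ''(θ) = −3/θ² − 4 < 0, confirming a maximum.

θ̂_MAP = 0.250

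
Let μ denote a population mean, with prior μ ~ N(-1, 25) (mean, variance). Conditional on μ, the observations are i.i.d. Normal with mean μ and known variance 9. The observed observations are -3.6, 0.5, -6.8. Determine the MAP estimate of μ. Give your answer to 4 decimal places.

μ̂_MAP = -3.0536

n = 3; x̄ = ((-3.6) + 0.5 + (-6.8))/3 = -9.9/3 = -3.3.
For a Normal prior and Normal likelihood with known variance, the posterior is Normal; its mode equals its mean, the precision-weighted average.
Prior precision 1/σ₀² = 1/25 = 0.04; data precision n/σ² = 3/9 = 1/3.
μ̂ = (0.04·(-1) + (1/3)·(-3.3)) / (0.04 + 1/3) = (-1.14)/(28/75) = -171/56 ≈ -3.0536.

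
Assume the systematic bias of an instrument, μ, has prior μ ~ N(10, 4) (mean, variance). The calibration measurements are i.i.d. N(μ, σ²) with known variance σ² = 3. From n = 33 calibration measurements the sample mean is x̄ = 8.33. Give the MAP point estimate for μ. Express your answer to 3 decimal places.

n = 33, x̄ = 8.33.
For a Normal prior and Normal likelihood with known variance, the posterior is Normal; its mode equals its mean, the precision-weighted average.
Prior precision 1/σ₀² = 1/4 = 0.25; data precision n/σ² = 33/3 = 11.
μ̂ = (0.25·10 + 11·8.33) / (0.25 + 11) = 94.13/11.25 = 9413/1125 ≈ 8.367.

μ̂_MAP = 8.367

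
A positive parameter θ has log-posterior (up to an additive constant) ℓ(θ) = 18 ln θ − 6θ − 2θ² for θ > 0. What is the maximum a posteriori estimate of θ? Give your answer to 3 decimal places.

θ̂_MAP = 1.500

ℓ'(θ) = 18/θ − 6 − 4θ. Setting this to zero and multiplying by θ: 4θ² + 6θ − 18 = 0.
θ = (−6 + √(6² + 4·4·18)) / (2·4) = (−6 + √324) / 8 = (−6 + 18)/8 = 3/2.
ℓ''(θ) = −18/θ² − 4 < 0, confirming a maximum.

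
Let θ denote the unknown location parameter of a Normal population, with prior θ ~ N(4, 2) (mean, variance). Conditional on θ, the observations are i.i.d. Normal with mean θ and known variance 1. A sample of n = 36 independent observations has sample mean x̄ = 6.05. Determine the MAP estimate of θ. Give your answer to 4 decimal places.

n = 36, x̄ = 6.05.
For a Normal prior and Normal likelihood with known variance, the posterior is Normal; its mode equals its mean, the precision-weighted average.
Prior precision 1/σ₀² = 1/2 = 0.5; data precision n/σ² = 36/1 = 36.
θ̂ = (0.5·4 + 36·6.05) / (0.5 + 36) = 219.8/36.5 = 2198/365 ≈ 6.0219.

θ̂_MAP = 6.0219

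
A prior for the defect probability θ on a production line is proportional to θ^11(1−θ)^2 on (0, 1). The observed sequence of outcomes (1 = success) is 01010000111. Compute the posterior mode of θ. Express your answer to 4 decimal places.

θ̂_MAP = 0.6667

The prior density ∝ θ^11(1−θ)^2 is the kernel of Beta(12, 3).
Data: 5 successes in 11 trials (from the sequence). The binomial likelihood contributes θ^5(1−θ)^6, so the posterior is Beta(12+5, 3+6) = Beta(17, 9).
For Beta(a, b) with a, b > 1 the mode is (a−1)/(a+b−2) = 16/24 ≈ 0.6667.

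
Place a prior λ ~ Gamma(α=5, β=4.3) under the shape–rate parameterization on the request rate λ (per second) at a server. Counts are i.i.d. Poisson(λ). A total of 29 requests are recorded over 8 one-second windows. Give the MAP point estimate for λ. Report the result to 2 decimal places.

Σxᵢ = 29, n = 8.
Posterior ∝ λ^4e^(−4.3λ) · λ^29e^(−8λ) = λ^33e^(−12.3λ), i.e. Gamma(shape=34, rate=12.3).
The mode of a Gamma(a, b) with a ≥ 1 (shape–rate) is (a−1)/b = 33/12.3 ≈ 2.68.

λ̂_MAP = 2.68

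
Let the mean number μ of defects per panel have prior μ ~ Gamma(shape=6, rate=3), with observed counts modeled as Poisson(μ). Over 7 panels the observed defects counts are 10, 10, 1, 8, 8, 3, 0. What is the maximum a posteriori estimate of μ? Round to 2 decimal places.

μ̂_MAP = 4.50

Σxᵢ = 10+10+1+8+8+3+0 = 40, with n = 7.
Posterior ∝ μ^5e^(−3μ) · μ^40e^(−7μ) = μ^45e^(−10μ), i.e. Gamma(shape=46, rate=10).
The mode of a Gamma(a, b) with a ≥ 1 (shape–rate) is (a−1)/b = 45/10 ≈ 4.50.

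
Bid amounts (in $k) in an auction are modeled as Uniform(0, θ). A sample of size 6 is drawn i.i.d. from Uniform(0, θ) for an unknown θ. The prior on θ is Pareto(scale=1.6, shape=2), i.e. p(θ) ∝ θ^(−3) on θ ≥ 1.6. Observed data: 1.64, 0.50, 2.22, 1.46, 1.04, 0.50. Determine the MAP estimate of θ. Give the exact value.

The Uniform(0, θ) likelihood is θ^(−n) for θ ≥ max(xᵢ), zero otherwise. Here max(xᵢ) = 2.22.
Posterior ∝ θ^(−3) · θ^(−6) = θ^(−9) on θ ≥ max(1.6, 2.22) = 2.22.
This density is strictly decreasing in θ, so the posterior mode lies at the lower boundary of the support.

θ̂_MAP = 2.22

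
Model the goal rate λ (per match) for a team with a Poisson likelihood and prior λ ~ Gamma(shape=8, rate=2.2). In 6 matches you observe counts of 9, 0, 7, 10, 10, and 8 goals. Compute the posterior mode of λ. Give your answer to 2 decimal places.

λ̂_MAP = 6.22

Σxᵢ = 9+0+7+10+10+8 = 44, with n = 6.
Posterior ∝ λ^7e^(−2.2λ) · λ^44e^(−6λ) = λ^51e^(−8.2λ), i.e. Gamma(shape=52, rate=8.2).
The mode of a Gamma(a, b) with a ≥ 1 (shape–rate) is (a−1)/b = 51/8.2 ≈ 6.22.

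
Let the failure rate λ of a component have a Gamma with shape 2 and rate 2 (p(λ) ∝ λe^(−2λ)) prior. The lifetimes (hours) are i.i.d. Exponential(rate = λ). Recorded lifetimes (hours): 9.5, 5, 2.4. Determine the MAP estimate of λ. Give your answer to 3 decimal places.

λ̂_MAP = 0.212

The Exponential(rate=λ) likelihood is ∝ λ^n e^(−λΣtᵢ). Here n = 3 and Σtᵢ = 9.5 + 5 + 2.4 = 16.9.
Posterior ∝ λe^(−2λ) · λ^3e^(−16.9λ) = λ^4e^(−18.9λ), i.e. Gamma(5, 18.9).
Mode = (a−1)/b = 4/18.9 ≈ 0.212.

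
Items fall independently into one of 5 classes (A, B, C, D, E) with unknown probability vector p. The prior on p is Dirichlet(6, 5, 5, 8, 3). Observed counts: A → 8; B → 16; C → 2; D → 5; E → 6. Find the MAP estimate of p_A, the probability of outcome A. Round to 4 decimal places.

The posterior is Dirichlet(αᵢ + nᵢ) = Dirichlet(14, 21, 7, 13, 9).
For a Dirichlet(a₁,…,a_K) with all aᵢ > 1, the mode has j-th component (aⱼ − 1)/(Σaᵢ − K).
Here Σaᵢ = 64 and K = 5, so p_A = (14 − 1)/(64 − 5) = 13/59 ≈ 0.2203.

MAP estimate of p_A = 0.2203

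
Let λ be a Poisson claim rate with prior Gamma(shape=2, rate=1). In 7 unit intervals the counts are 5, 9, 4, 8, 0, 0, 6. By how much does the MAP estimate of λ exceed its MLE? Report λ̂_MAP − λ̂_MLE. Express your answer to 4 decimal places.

Σxᵢ = 32. Posterior is Gamma(34, 8); MAP = (34−1)/8 = 33/8 ≈ 4.12500.
MLE = x̄ = 32/7 ≈ 4.57143.
Difference = 33/8 − 32/7 = -25/56 ≈ -0.4464.

MAP − MLE = -0.4464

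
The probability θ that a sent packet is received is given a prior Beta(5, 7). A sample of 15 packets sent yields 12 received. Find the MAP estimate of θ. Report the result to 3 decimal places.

θ̂_MAP = 0.640

Prior: Beta(5, 7).
Data: 12 successes in 15 trials. The binomial likelihood contributes θ^12(1−θ)^3, so the posterior is Beta(5+12, 7+3) = Beta(17, 10).
For Beta(a, b) with a, b > 1 the mode is (a−1)/(a+b−2) = 16/25 ≈ 0.640.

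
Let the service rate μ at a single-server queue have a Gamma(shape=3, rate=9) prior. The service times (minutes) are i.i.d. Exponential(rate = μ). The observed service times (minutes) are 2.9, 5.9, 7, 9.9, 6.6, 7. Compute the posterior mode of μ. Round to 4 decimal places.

μ̂_MAP = 0.1656

The Exponential(rate=μ) likelihood is ∝ μ^n e^(−μΣtᵢ). Here n = 6 and Σtᵢ = 2.9 + 5.9 + 7 + 9.9 + 6.6 + 7 = 39.3.
Posterior ∝ μ^2e^(−9μ) · μ^6e^(−39.3μ) = μ^8e^(−48.3μ), i.e. Gamma(9, 48.3).
Mode = (a−1)/b = 8/48.3 ≈ 0.1656.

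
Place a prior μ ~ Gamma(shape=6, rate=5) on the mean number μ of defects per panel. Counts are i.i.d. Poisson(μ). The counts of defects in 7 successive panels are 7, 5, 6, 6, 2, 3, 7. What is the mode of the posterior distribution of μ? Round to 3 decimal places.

μ̂_MAP = 3.417

Σxᵢ = 7+5+6+6+2+3+7 = 36, with n = 7.
Posterior ∝ μ^5e^(−5μ) · μ^36e^(−7μ) = μ^41e^(−12μ), i.e. Gamma(shape=42, rate=12).
The mode of a Gamma(a, b) with a ≥ 1 (shape–rate) is (a−1)/b = 41/12 ≈ 3.417.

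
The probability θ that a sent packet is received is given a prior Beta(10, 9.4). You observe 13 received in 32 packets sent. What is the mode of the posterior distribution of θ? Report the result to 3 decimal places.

θ̂_MAP = 0.445

Prior: Beta(10, 9.4).
Data: 13 successes in 32 trials. The binomial likelihood contributes θ^13(1−θ)^19, so the posterior is Beta(10+13, 9.4+19) = Beta(23, 28.4).
For Beta(a, b) with a, b > 1 the mode is (a−1)/(a+b−2) = 22/49.4 ≈ 0.445.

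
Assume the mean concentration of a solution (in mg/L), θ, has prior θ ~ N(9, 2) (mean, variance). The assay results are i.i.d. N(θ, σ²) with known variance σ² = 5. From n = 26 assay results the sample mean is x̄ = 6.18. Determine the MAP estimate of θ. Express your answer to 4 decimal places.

θ̂_MAP = 6.4274

n = 26, x̄ = 6.18.
For a Normal prior and Normal likelihood with known variance, the posterior is Normal; its mode equals its mean, the precision-weighted average.
Prior precision 1/σ₀² = 1/2 = 0.5; data precision n/σ² = 26/5 = 5.2.
θ̂ = (0.5·9 + 5.2·6.18) / (0.5 + 5.2) = 36.636/5.7 = 3053/475 ≈ 6.4274.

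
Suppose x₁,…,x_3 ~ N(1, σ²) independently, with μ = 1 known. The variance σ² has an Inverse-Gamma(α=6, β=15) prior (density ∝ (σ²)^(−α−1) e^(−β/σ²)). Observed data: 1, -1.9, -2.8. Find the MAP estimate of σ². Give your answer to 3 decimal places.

σ̂²_MAP = 3.109

Sum of squared deviations about the known mean: SS = (1−1)² + (-1.9−1)² + (-2.8−1)² = 22.85.
The Normal likelihood contributes (σ²)^(−n/2) exp(−SS/(2σ²)), so the posterior is Inverse-Gamma(α + n/2, β + SS/2) = Inverse-Gamma(7.5, 26.425).
The mode of Inverse-Gamma(a, b) is b/(a+1) = 26.425/8.5 ≈ 3.109.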